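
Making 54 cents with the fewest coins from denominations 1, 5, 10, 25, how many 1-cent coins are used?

4

Use the largest denomination that fits, subtract, and repeat.
54 − 2×25→4 − 4×1→0
Count of 1: 4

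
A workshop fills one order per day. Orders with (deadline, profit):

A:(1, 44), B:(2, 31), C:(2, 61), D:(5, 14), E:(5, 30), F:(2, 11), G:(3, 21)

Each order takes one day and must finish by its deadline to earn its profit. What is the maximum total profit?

Take jobs in profit order; each goes to the latest open slot no later than its deadline.
By profit: C(d2,61), A(d1,44), B(d2,31), E(d5,30), G(d3,21), D(d5,14), F(d2,11)
C→slot 2; A→slot 1; B skipped; E→slot 5; G→slot 3; D→slot 4; F skipped.
Profit = 44 + 61 + 21 + 14 + 30 = 170

170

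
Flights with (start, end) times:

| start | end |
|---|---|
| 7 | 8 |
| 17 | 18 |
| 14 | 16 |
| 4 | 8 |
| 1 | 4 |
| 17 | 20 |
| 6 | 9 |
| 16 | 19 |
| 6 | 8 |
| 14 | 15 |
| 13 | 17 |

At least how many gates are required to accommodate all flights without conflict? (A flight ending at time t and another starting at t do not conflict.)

The answer is the maximum number of intervals overlapping at any instant.
Events (time:±→running): 1:+→1 4:-→0 4:+→1 6:+→2 6:+→3 7:+→4 … peak 4.

4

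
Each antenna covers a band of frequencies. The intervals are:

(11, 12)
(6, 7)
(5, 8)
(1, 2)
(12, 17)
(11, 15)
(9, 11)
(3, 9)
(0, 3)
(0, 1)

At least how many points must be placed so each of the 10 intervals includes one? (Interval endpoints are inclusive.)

4

By right end: [0,1]  [1,2]  [0,3]  [6,7]  [5,8]  [3,9]  [9,11]  [11,12]  [11,15]  [12,17]
[0,1] uncovered → point at 1; [6,7] uncovered → point at 7; [9,11] uncovered → point at 11; [12,17] uncovered → point at 17.
Points: 1, 7, 11, 17 (4 total).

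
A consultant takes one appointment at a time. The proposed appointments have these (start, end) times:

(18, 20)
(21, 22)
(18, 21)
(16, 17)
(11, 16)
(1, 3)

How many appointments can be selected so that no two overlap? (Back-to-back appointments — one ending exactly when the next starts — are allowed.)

5

Greedy by earliest finish: after sorting by end time, pick each interval compatible with the last pick.
Sorted by end: (1,3)  (11,16)  (16,17)  (18,20)  (18,21)  (21,22)
take (1,3); take (11,16); take (16,17); take (18,20); take (21,22).
Selected 5 appointments.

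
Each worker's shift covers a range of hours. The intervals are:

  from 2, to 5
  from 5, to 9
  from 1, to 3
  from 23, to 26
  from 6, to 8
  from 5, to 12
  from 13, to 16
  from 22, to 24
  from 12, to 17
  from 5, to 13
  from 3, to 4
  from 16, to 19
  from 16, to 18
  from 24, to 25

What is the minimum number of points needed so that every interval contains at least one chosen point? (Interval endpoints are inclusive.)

Sort by right endpoint; whenever an interval is uncovered, place a point at its right end.
By right end: [1,3]  [3,4]  [2,5]  [6,8]  [5,9]  [5,12]  [5,13]  [13,16]  [12,17]  [16,18]  [16,19]  [22,24]  [24,25]  [23,26]
[1,3] uncovered → point at 3; [6,8] uncovered → point at 8; [13,16] uncovered → point at 16; [22,24] uncovered → point at 24.
Points: 3, 8, 16, 24 (4 total).

4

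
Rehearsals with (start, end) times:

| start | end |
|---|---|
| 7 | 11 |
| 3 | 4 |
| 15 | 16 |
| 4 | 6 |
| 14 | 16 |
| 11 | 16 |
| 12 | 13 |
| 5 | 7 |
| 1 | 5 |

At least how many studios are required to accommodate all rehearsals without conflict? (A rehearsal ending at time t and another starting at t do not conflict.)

3

Events (time:±→running): 1:+→1 3:+→2 4:-→1 4:+→2 5:-→1 5:+→2 6:-→1 7:-→0 7:+→1 11:-→0 11:+→1 12:+→2 13:-→1 14:+→2 15:+→3 … peak 3.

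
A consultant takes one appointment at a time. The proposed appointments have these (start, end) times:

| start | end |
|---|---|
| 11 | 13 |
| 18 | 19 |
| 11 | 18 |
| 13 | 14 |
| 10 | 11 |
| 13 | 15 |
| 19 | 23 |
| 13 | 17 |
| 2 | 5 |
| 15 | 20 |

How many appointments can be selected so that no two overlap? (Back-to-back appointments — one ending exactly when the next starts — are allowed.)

6

Greedy by earliest finish: after sorting by end time, pick each interval compatible with the last pick.
Sorted by end: (2,5)  (10,11)  (11,13)  (13,14)  (13,15)  (13,17)  (11,18)  (18,19)  (15,20)  (19,23)
take (2,5); take (10,11); take (11,13); take (13,14); skip (13,15); take (18,19); take (19,23).
Selected 6 appointments.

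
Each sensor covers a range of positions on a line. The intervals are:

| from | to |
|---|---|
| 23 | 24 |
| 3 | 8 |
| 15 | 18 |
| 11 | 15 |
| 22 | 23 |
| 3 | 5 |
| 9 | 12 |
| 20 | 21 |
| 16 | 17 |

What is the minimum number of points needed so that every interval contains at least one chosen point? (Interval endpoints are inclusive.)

Process intervals by earliest right end; each time one isn't hit yet, stab at its right endpoint.
Sorted: [3,5] [3,8] [9,12] [11,15] [16,17] [15,18] [20,21] [22,23] [23,24]
{[3,5],[3,8]} hit by 5; {[9,12],[11,15]} hit by 12; {[16,17],[15,18]} hit by 17; {[20,21]} hit by 21; {[22,23],[23,24]} hit by 23.
Points: 5, 12, 17, 21, 23 (5 total).

5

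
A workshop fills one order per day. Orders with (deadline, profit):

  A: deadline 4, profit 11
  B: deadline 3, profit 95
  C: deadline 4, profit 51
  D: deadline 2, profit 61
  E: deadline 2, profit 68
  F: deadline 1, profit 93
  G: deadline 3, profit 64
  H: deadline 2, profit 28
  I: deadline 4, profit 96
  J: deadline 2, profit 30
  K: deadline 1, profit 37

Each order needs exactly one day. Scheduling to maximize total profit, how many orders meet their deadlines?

4

By profit: I(d4,96), B(d3,95), F(d1,93), E(d2,68), G(d3,64), D(d2,61), C(d4,51), K(d1,37), J(d2,30), H(d2,28), A(d4,11)
I→slot 4; B→slot 3; F→slot 1; E→slot 2; G skipped; D skipped; C skipped; K skipped; J skipped; H skipped; A skipped.
4 of 11 scheduled.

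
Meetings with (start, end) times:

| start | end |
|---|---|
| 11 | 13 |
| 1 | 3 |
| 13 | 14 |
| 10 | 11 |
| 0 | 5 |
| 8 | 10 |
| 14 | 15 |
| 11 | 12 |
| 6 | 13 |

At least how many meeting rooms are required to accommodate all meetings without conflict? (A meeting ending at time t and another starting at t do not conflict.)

Count concurrent intervals with a sweep; the peak is the room count.
Events (time:±→running): 0:+→1 1:+→2 3:-→1 5:-→0 6:+→1 8:+→2 10:-→1 10:+→2 11:-→1 11:+→2 11:+→3 … peak 3.

3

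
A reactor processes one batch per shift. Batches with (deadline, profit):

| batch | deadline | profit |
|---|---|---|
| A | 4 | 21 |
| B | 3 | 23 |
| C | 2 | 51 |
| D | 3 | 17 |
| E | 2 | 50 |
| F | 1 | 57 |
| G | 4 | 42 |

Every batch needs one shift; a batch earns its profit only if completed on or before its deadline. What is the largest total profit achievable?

Take jobs in profit order; each goes to the latest open slot no later than its deadline.
By profit: F(d1,57), C(d2,51), E(d2,50), G(d4,42), B(d3,23), A(d4,21), D(d3,17)
F→slot 1; C→slot 2; E skipped; G→slot 4; B→slot 3; A skipped; D skipped.
Profit = 57 + 51 + 23 + 42 = 173

173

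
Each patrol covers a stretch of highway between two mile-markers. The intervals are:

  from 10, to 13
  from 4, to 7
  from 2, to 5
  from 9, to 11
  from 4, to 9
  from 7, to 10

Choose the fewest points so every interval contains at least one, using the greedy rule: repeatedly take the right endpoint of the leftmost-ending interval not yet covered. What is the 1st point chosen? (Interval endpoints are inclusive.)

Sort by right endpoint; whenever an interval is uncovered, place a point at its right end.
Sorted: [2,5] [4,7] [4,9] [7,10] [9,11] [10,13]
{[2,5],[4,7],[4,9]} hit by 5; {[7,10],[9,11],[10,13]} hit by 10.
Points: 5, 10 (2 total).

5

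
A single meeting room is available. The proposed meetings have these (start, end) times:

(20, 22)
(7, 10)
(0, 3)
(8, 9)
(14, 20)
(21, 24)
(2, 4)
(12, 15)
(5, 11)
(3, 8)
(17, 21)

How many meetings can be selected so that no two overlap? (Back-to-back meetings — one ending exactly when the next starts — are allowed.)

Sorted by end: (0,3)  (2,4)  (3,8)  (8,9)  (7,10)  (5,11)  (12,15)  (14,20)  (17,21)  (20,22)  (21,24)
take (0,3); take (3,8); take (8,9); skip (7,10); take (12,15); skip (14,20); take (17,21); take (21,24).
Selected 6 meetings.

6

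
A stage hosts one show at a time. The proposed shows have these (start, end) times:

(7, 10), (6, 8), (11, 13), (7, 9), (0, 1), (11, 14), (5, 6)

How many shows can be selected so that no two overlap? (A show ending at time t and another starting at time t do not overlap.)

4

Sorted by end: (0,1)  (5,6)  (6,8)  (7,9)  (7,10)  (11,13)  (11,14)
take (0,1); take (5,6); take (6,8); take (11,13).
Selected 4 shows.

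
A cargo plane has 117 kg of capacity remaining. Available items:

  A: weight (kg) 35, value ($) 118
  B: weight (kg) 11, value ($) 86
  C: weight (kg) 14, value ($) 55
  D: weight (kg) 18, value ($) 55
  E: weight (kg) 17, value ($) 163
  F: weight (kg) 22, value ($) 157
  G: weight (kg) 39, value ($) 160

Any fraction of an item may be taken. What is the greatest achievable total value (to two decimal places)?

Sort by value per unit weight and fill in that order.
Ratios (sorted): E 9.59, B 7.82, F 7.14, G 4.10, C 3.93, A 3.37, D 3.06
take E (17 @ 163); take B (11 @ 86); take F (22 @ 157); take G (39 @ 160); take C (14 @ 55); take 14/35 of A → 47.20. Capacity used 117/117.
Total value = 668.20

668.20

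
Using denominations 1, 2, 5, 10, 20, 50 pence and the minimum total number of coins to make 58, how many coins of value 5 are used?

1

58 = 1×50 + 1×5 + 1×2 + 1×1
Count of 5: 1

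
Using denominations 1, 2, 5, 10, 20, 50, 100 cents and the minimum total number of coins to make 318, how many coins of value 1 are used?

1

Use the largest denomination that fits, subtract, and repeat.
318 − 3×100→18 − 1×10→8 − 1×5→3 − 1×2→1 − 1×1→0
Count of 1: 1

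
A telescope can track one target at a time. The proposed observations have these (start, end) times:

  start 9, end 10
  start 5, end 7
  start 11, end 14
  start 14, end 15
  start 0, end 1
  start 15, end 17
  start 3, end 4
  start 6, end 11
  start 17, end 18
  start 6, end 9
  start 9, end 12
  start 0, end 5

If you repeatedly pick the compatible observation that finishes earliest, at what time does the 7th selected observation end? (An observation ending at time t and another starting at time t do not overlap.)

Greedy by earliest finish: after sorting by end time, pick each interval compatible with the last pick.
Sorted by end: (0,1)  (3,4)  (0,5)  (5,7)  (6,9)  (9,10)  (6,11)  (9,12)  (11,14)  (14,15)  (15,17)  (17,18)
take (0,1); take (3,4); take (5,7); take (9,10); skip (6,11); skip (9,12); take (11,14); take (14,15); take (15,17); take (17,18).
Selected: (0,1) (3,4) (5,7) (9,10) (11,14) (14,15) (15,17) (17,18)

17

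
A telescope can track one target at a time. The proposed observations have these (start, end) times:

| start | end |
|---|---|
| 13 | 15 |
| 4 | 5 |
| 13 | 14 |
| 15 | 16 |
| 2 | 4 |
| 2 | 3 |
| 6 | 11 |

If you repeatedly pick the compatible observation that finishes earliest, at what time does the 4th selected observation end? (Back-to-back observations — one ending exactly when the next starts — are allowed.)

Sorted by end: (2,3)  (2,4)  (4,5)  (6,11)  (13,14)  (13,15)  (15,16)
take (2,3); take (4,5); take (6,11); take (13,14); take (15,16).
Selected: (2,3) (4,5) (6,11) (13,14) (15,16)

14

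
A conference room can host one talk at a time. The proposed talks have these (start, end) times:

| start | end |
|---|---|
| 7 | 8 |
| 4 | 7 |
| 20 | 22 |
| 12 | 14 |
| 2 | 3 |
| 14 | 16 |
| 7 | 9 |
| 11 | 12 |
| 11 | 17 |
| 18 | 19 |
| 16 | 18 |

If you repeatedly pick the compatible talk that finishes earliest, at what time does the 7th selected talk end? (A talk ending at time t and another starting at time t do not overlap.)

By end time: (2,3), (4,7), (7,8), (7,9), (11,12), (12,14), (14,16), (11,17), (16,18), (18,19), (20,22).
Pick (2,3); next start ≥ 3 → (4,7); next start ≥ 7 → (7,8); next start ≥ 8 → (11,12); next start ≥ 12 → (12,14); next start ≥ 14 → (14,16); next start ≥ 16 → (16,18); next start ≥ 18 → (18,19); next start ≥ 19 → (20,22).
Selected: (2,3) (4,7) (7,8) (11,12) (12,14) (14,16) (16,18) (18,19) (20,22)

18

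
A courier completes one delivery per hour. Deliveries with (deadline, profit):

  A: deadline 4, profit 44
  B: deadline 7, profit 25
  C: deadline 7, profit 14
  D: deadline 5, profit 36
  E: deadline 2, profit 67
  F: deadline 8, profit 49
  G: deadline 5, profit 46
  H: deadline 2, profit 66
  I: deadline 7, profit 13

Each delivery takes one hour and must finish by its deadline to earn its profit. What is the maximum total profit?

Sort by profit descending; place each in the latest free slot ≤ its deadline.
Profit order: E=67 H=66 F=49 G=46 A=44 D=36 B=25 C=14 I=13
Assign: E→slot 2, H→slot 1, F→slot 8, G→slot 5, A→slot 4, D→slot 3, B→slot 7, C→slot 6, I skipped.
Slots: [1:H] [2:E] [3:D] [4:A] [5:G] [6:C] [7:B] [8:F]
Profit = 66 + 67 + 36 + 44 + 46 + 14 + 25 + 49 = 347

347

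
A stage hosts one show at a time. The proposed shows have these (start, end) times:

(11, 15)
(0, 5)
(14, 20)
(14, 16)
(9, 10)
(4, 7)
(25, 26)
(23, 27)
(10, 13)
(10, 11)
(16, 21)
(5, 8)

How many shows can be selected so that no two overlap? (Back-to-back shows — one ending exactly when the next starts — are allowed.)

7

Sort by end time and greedily take each interval whose start is ≥ the last chosen end.
Sorted by end: (0,5)  (4,7)  (5,8)  (9,10)  (10,11)  (10,13)  (11,15)  (14,16)  (14,20)  (16,21)  (25,26)  (23,27)
take (0,5); skip (4,7); take (5,8); take (9,10); take (10,11); take (11,15); skip (14,20); take (16,21); take (25,26); skip (23,27).
Selected 7 shows.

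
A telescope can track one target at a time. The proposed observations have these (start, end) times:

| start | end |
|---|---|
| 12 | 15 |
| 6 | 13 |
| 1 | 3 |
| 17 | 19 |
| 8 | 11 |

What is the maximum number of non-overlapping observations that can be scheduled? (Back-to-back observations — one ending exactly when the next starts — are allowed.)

4

Sorted by end: (1,3)  (8,11)  (6,13)  (12,15)  (17,19)
take (1,3); take (8,11); skip (6,13); take (12,15); take (17,19).
Selected 4 observations.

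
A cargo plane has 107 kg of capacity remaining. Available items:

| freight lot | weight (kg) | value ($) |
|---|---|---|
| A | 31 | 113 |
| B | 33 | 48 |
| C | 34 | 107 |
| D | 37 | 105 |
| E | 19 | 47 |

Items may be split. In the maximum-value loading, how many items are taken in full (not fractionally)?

3

Greedy by value/weight ratio, highest first.
Ratios (sorted): A 3.65, C 3.15, D 2.84, E 2.47, B 1.45
take A (31 @ 113); take C (34 @ 107); take D (37 @ 105); take 5/19 of E → 12.37. Capacity used 107/107.
3 item(s) taken whole; one partial (take 5/19 of E).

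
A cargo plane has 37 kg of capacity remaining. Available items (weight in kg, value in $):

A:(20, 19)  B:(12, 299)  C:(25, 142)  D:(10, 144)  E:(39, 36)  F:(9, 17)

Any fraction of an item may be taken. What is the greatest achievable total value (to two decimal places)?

528.20

Ratios (sorted): B 24.92, D 14.40, C 5.68, F 1.89, A 0.95, E 0.92
take B (12 @ 299); take D (10 @ 144); take 15/25 of C → 85.20. Capacity used 37/37.
Total value = 528.20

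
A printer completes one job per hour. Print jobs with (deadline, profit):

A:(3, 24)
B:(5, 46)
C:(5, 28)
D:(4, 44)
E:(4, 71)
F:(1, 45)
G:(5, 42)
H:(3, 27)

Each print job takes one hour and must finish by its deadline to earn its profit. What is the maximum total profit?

248

By profit: E(d4,71), B(d5,46), F(d1,45), D(d4,44), G(d5,42), C(d5,28), H(d3,27), A(d3,24)
E→slot 4; B→slot 5; F→slot 1; D→slot 3; G→slot 2; C skipped; H skipped; A skipped.
Profit = 45 + 42 + 44 + 71 + 46 = 248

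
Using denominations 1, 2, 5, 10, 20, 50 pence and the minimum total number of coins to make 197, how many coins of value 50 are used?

3

Greedy: take as many of the largest coin as possible, then repeat with the remainder.
197 = 3×50 + 2×20 + 1×5 + 1×2
Count of 50: 3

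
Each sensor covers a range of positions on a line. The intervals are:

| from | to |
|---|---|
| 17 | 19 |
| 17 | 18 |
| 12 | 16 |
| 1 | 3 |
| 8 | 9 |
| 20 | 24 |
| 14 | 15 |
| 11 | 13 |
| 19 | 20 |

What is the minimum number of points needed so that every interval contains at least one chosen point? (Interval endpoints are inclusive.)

6

Sort by right endpoint; whenever an interval is uncovered, place a point at its right end.
Sorted: [1,3] [8,9] [11,13] [14,15] [12,16] [17,18] [17,19] [19,20] [20,24]
{[1,3]} hit by 3; {[8,9]} hit by 9; {[11,13]} hit by 13; {[14,15],[12,16]} hit by 15; {[17,18],[17,19]} hit by 18; {[19,20],[20,24]} hit by 20.
Points: 3, 9, 13, 15, 18, 20 (6 total).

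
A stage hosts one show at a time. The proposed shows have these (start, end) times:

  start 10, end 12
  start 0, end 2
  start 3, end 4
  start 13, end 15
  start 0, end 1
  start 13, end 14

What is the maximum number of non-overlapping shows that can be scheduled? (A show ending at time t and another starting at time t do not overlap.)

Sort by end time and greedily take each interval whose start is ≥ the last chosen end.
Sorted by end: (0,1)  (0,2)  (3,4)  (10,12)  (13,14)  (13,15)
take (0,1); take (3,4); take (10,12); take (13,14).
Selected 4 shows.

4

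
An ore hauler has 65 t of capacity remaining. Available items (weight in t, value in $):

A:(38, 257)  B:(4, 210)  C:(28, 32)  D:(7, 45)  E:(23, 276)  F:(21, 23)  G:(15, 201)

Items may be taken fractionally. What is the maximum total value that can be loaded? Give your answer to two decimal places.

Order: B (210/4=52.50) > G (201/15=13.40) > E (276/23=12.00) > A (257/38=6.76) > D (45/7=6.43) > C (32/28=1.14) > F (23/21=1.10)
Fill: take B (4 @ 210) → take G (15 @ 201) → take E (23 @ 276) → take 23/38 of A → 155.55; 65/65 used.
Total value = 842.55

842.55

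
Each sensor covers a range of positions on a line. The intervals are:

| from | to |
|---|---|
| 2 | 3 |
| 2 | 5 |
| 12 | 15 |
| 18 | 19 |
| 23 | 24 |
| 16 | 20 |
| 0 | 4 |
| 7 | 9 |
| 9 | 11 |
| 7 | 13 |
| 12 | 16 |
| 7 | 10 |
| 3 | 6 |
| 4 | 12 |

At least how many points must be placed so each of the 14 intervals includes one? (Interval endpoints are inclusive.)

5

Sort by right endpoint; whenever an interval is uncovered, place a point at its right end.
By right end: [2,3]  [0,4]  [2,5]  [3,6]  [7,9]  [7,10]  [9,11]  [4,12]  [7,13]  [12,15]  [12,16]  [18,19]  [16,20]  [23,24]
[2,3] uncovered → point at 3; [7,9] uncovered → point at 9; [12,15] uncovered → point at 15; [18,19] uncovered → point at 19; [23,24] uncovered → point at 24.
Points: 3, 9, 15, 19, 24 (5 total).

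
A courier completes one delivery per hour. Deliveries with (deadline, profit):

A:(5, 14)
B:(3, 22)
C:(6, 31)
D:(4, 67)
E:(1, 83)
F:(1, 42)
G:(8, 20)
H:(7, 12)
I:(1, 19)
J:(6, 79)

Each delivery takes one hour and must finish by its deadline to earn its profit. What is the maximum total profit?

328

Take jobs in profit order; each goes to the latest open slot no later than its deadline.
Profit order: E=83 J=79 D=67 F=42 C=31 B=22 G=20 I=19 A=14 H=12
Assign: E→slot 1, J→slot 6, D→slot 4, F skipped, C→slot 5, B→slot 3, G→slot 8, I skipped, A→slot 2, H→slot 7.
Slots: [1:E] [2:A] [3:B] [4:D] [5:C] [6:J] [7:H] [8:G]
Profit = 83 + 14 + 22 + 67 + 31 + 79 + 12 + 20 = 328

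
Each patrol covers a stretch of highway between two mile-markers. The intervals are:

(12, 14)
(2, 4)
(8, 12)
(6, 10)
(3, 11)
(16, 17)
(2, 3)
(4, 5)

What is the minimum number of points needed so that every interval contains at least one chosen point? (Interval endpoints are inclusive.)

5

Sort by right endpoint; whenever an interval is uncovered, place a point at its right end.
Sorted: [2,3] [2,4] [4,5] [6,10] [3,11] [8,12] [12,14] [16,17]
{[2,3],[2,4]} hit by 3; {[4,5]} hit by 5; {[6,10],[3,11],[8,12]} hit by 10; {[12,14]} hit by 14; {[16,17]} hit by 17.
Points: 3, 5, 10, 14, 17 (5 total).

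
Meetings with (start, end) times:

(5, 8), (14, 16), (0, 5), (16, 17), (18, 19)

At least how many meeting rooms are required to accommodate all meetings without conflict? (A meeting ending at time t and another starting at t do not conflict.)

The answer is the maximum number of intervals overlapping at any instant.
starts: [0, 5, 14, 16, 18]
ends:   [5, 8, 16, 17, 19]
s0→1  — peak 1.

1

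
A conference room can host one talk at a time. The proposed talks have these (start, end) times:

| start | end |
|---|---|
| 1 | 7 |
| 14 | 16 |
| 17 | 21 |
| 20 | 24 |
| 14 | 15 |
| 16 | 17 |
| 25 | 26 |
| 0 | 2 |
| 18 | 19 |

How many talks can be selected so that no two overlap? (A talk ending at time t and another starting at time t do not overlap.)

Sorted by end: (0,2)  (1,7)  (14,15)  (14,16)  (16,17)  (18,19)  (17,21)  (20,24)  (25,26)
take (0,2); take (14,15); take (16,17); take (18,19); take (20,24); take (25,26).
Selected 6 talks.

6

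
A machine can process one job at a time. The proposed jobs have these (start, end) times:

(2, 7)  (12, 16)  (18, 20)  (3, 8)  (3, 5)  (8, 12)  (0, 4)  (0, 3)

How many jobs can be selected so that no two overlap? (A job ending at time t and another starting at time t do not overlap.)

5

Sort by end time and greedily take each interval whose start is ≥ the last chosen end.
Sorted by end: (0,3)  (0,4)  (3,5)  (2,7)  (3,8)  (8,12)  (12,16)  (18,20)
take (0,3); take (3,5); take (8,12); take (12,16); take (18,20).
Selected 5 jobs.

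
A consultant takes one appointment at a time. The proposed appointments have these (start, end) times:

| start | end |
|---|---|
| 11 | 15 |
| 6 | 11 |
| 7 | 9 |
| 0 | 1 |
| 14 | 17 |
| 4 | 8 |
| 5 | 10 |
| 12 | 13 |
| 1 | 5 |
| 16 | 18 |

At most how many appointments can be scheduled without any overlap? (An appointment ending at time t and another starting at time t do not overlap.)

5

Sort by end time and greedily take each interval whose start is ≥ the last chosen end.
By end time: (0,1), (1,5), (4,8), (7,9), (5,10), (6,11), (12,13), (11,15), (14,17), (16,18).
Pick (0,1); next start ≥ 1 → (1,5); next start ≥ 5 → (7,9); next start ≥ 9 → (12,13); next start ≥ 13 → (14,17).
Selected 5 appointments.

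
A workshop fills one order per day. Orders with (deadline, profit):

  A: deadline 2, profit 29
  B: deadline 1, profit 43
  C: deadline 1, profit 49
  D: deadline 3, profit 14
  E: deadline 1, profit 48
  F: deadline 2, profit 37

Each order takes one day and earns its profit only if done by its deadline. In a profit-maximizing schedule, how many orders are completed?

Sort by profit descending; place each in the latest free slot ≤ its deadline.
Profit order: C=49 E=48 B=43 F=37 A=29 D=14
Assign: C→slot 1, E skipped, B skipped, F→slot 2, A skipped, D→slot 3.
Slots: [1:C] [2:F] [3:D]
3 of 6 scheduled.

3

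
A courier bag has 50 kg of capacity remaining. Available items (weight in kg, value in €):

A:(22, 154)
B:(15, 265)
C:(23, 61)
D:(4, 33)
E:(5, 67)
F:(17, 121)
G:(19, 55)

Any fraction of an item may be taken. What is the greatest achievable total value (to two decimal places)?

Sort by value per unit weight and fill in that order.
Ratios (sorted): B 17.67, E 13.40, D 8.25, F 7.12, A 7.00, G 2.89, C 2.65
take B (15 @ 265); take E (5 @ 67); take D (4 @ 33); take F (17 @ 121); take 9/22 of A → 63.00. Capacity used 50/50.
Total value = 549.00

549.00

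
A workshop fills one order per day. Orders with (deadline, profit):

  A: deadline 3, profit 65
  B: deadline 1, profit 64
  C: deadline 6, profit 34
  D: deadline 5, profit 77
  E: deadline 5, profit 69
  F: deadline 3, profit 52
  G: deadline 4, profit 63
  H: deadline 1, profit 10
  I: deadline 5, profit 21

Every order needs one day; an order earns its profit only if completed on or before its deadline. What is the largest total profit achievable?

372

Profit order: D=77 E=69 A=65 B=64 G=63 F=52 C=34 I=21 H=10
Assign: D→slot 5, E→slot 4, A→slot 3, B→slot 1, G→slot 2, F skipped, C→slot 6, I skipped, H skipped.
Slots: [1:B] [2:G] [3:A] [4:E] [5:D] [6:C]
Profit = 64 + 63 + 65 + 69 + 77 + 34 = 372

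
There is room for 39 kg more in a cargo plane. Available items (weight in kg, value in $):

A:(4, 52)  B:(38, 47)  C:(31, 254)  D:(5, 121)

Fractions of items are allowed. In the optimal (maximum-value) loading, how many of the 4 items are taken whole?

2

Sort by value per unit weight and fill in that order.
Ratios (sorted): D 24.20, A 13.00, C 8.19, B 1.24
take D (5 @ 121); take A (4 @ 52); take 30/31 of C → 245.81. Capacity used 39/39.
2 item(s) taken whole; one partial (take 30/31 of C).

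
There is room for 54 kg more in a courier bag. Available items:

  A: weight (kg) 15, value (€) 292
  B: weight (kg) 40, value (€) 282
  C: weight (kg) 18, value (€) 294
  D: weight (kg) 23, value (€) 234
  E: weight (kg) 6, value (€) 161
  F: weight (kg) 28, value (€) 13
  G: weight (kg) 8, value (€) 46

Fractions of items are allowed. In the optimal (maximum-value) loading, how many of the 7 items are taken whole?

3

Sort by value per unit weight and fill in that order.
Ratios (sorted): E 26.83, A 19.47, C 16.33, D 10.17, B 7.05, G 5.75, F 0.46
take E (6 @ 161); take A (15 @ 292); take C (18 @ 294); take 15/23 of D → 152.61. Capacity used 54/54.
3 item(s) taken whole; one partial (take 15/23 of D).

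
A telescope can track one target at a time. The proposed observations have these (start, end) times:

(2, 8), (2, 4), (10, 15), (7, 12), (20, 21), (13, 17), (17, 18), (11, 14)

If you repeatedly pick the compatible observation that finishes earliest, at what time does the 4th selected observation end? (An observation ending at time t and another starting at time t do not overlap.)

Greedy by earliest finish: after sorting by end time, pick each interval compatible with the last pick.
Sorted by end: (2,4)  (2,8)  (7,12)  (11,14)  (10,15)  (13,17)  (17,18)  (20,21)
take (2,4); skip (2,8); take (7,12); take (13,17); take (17,18); take (20,21).
Selected: (2,4) (7,12) (13,17) (17,18) (20,21)

18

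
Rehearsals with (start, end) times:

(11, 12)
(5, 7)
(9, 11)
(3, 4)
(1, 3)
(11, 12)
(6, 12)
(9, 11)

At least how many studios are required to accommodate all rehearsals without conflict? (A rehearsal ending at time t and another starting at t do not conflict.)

Events (time:±→running): 1:+→1 3:-→0 3:+→1 4:-→0 5:+→1 6:+→2 7:-→1 9:+→2 9:+→3 … peak 3.

3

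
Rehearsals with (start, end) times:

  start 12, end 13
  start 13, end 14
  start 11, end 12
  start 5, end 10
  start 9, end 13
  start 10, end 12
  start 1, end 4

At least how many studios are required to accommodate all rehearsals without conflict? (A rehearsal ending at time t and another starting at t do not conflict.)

Count concurrent intervals with a sweep; the peak is the room count.
starts: [1, 5, 9, 10, 11, 12, 13]
ends:   [4, 10, 12, 12, 13, 13, 14]
s1→1 e4→0 s5→1 s9→2 e10→1 s10→2 s11→3  — peak 3.

3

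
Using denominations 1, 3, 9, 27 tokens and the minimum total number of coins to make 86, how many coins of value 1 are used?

2

86 − 3×27→5 − 1×3→2 − 2×1→0
Count of 1: 2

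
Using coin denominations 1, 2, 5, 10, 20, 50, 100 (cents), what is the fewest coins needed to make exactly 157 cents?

4

Use the largest denomination that fits, subtract, and repeat.
157 = 1×100 + 1×50 + 1×5 + 1×2
Total coins = 1 + 1 + 1 + 1 = 4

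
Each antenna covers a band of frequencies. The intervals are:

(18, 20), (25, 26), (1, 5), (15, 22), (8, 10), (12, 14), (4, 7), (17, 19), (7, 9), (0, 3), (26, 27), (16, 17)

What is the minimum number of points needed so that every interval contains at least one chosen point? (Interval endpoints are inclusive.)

Sort by right endpoint; whenever an interval is uncovered, place a point at its right end.
Sorted: [0,3] [1,5] [4,7] [7,9] [8,10] [12,14] [16,17] [17,19] [18,20] [15,22] [25,26] [26,27]
{[0,3],[1,5]} hit by 3; {[4,7],[7,9]} hit by 7; {[8,10]} hit by 10; {[12,14]} hit by 14; {[16,17],[17,19]} hit by 17; {[18,20],[15,22]} hit by 20; {[25,26],[26,27]} hit by 26.
Points: 3, 7, 10, 14, 17, 20, 26 (7 total).

7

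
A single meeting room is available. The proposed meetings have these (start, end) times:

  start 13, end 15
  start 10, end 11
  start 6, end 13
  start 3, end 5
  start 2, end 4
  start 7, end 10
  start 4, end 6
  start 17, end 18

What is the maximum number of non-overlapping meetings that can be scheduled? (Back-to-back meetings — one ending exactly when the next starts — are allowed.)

Greedy by earliest finish: after sorting by end time, pick each interval compatible with the last pick.
By end time: (2,4), (3,5), (4,6), (7,10), (10,11), (6,13), (13,15), (17,18).
Pick (2,4); next start ≥ 4 → (4,6); next start ≥ 6 → (7,10); next start ≥ 10 → (10,11); next start ≥ 11 → (13,15); next start ≥ 15 → (17,18).
Selected 6 meetings.

6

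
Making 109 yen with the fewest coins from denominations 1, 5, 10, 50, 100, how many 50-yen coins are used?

Greedy: take as many of the largest coin as possible, then repeat with the remainder.
109 = 1×100 + 1×5 + 4×1
Count of 50: 0

0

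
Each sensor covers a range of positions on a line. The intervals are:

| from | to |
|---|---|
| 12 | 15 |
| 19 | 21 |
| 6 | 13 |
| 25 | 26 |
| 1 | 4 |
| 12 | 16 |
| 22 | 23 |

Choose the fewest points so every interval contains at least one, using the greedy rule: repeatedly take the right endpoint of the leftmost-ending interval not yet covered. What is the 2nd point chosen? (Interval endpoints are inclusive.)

13

Sorted: [1,4] [6,13] [12,15] [12,16] [19,21] [22,23] [25,26]
{[1,4]} hit by 4; {[6,13],[12,15],[12,16]} hit by 13; {[19,21]} hit by 21; {[22,23]} hit by 23; {[25,26]} hit by 26.
Points: 4, 13, 21, 23, 26 (5 total).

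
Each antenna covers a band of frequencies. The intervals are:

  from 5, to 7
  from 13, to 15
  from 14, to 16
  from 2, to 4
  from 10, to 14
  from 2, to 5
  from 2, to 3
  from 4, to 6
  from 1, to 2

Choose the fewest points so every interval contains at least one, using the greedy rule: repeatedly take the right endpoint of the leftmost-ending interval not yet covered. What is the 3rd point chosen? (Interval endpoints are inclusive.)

14

Sorted: [1,2] [2,3] [2,4] [2,5] [4,6] [5,7] [10,14] [13,15] [14,16]
{[1,2],[2,3],[2,4],[2,5]} hit by 2; {[4,6],[5,7]} hit by 6; {[10,14],[13,15],[14,16]} hit by 14.
Points: 2, 6, 14 (3 total).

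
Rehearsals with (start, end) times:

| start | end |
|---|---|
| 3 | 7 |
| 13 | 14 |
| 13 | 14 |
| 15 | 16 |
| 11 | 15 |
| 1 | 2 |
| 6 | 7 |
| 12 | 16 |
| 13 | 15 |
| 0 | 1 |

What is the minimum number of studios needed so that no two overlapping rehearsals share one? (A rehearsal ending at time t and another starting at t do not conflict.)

The answer is the maximum number of intervals overlapping at any instant.
starts: [0, 1, 3, 6, 11, 12, 13, 13, 13, 15]
ends:   [1, 2, 7, 7, 14, 14, 15, 15, 16, 16]
s0→1 e1→0 s1→1 e2→0 s3→1 s6→2 e7→1 e7→0 s11→1 s12→2 s13→3 s13→4 s13→5  — peak 5.

5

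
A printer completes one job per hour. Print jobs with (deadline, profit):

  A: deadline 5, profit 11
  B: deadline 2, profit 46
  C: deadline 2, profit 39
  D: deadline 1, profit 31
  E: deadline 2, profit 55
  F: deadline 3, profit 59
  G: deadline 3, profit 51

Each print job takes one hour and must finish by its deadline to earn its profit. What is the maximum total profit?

176

Sort by profit descending; place each in the latest free slot ≤ its deadline.
Profit order: F=59 E=55 G=51 B=46 C=39 D=31 A=11
Assign: F→slot 3, E→slot 2, G→slot 1, B skipped, C skipped, D skipped, A→slot 5.
Slots: [1:G] [2:E] [3:F] [5:A]
Profit = 51 + 55 + 59 + 11 = 176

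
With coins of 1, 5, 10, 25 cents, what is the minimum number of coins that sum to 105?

5

105 = 4×25 + 1×5
Total coins = 4 + 1 = 5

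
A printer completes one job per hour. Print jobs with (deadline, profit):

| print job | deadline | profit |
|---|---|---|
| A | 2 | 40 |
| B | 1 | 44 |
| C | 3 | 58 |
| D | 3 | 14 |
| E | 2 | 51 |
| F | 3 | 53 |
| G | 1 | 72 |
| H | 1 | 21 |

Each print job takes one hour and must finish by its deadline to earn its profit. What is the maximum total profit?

183

Sort by profit descending; place each in the latest free slot ≤ its deadline.
Profit order: G=72 C=58 F=53 E=51 B=44 A=40 H=21 D=14
Assign: G→slot 1, C→slot 3, F→slot 2, E skipped, B skipped, A skipped, H skipped, D skipped.
Slots: [1:G] [2:F] [3:C]
Profit = 72 + 53 + 58 = 183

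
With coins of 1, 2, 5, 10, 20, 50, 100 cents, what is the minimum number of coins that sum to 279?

7

Greedy: take as many of the largest coin as possible, then repeat with the remainder.
279 − 2×100→79 − 1×50→29 − 1×20→9 − 1×5→4 − 2×2→0
Total coins = 2 + 1 + 1 + 1 + 2 = 7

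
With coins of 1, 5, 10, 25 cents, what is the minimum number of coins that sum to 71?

71 − 2×25→21 − 2×10→1 − 1×1→0
Total coins = 2 + 2 + 1 = 5

5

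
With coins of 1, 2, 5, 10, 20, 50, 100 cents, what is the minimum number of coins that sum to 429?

8

429 − 4×100→29 − 1×20→9 − 1×5→4 − 2×2→0
Total coins = 4 + 1 + 1 + 2 = 8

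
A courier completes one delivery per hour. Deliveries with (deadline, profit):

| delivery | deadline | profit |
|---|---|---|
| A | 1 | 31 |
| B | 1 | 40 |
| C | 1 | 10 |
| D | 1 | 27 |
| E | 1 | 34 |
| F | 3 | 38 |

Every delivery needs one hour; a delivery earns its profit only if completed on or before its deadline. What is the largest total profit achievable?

78

By profit: B(d1,40), F(d3,38), E(d1,34), A(d1,31), D(d1,27), C(d1,10)
B→slot 1; F→slot 3; E skipped; A skipped; D skipped; C skipped.
Profit = 40 + 38 = 78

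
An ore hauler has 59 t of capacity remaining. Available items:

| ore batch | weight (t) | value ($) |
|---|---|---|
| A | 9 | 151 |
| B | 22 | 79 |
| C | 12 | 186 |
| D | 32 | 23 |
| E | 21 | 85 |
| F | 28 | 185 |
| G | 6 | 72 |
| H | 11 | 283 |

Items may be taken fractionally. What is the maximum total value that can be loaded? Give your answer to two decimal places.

Order: H (283/11=25.73) > A (151/9=16.78) > C (186/12=15.50) > G (72/6=12.00) > F (185/28=6.61) > E (85/21=4.05) > B (79/22=3.59) > D (23/32=0.72)
Fill: take H (11 @ 283) → take A (9 @ 151) → take C (12 @ 186) → take G (6 @ 72) → take 21/28 of F → 138.75; 59/59 used.
Total value = 830.75

830.75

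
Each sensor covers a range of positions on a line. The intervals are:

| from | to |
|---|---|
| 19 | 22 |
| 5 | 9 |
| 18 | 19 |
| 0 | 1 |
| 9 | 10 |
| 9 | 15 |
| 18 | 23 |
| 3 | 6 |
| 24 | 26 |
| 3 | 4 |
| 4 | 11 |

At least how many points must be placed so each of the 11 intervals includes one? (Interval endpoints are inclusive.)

By right end: [0,1]  [3,4]  [3,6]  [5,9]  [9,10]  [4,11]  [9,15]  [18,19]  [19,22]  [18,23]  [24,26]
[0,1] uncovered → point at 1; [3,4] uncovered → point at 4; [5,9] uncovered → point at 9; [18,19] uncovered → point at 19; [24,26] uncovered → point at 26.
Points: 1, 4, 9, 19, 26 (5 total).

5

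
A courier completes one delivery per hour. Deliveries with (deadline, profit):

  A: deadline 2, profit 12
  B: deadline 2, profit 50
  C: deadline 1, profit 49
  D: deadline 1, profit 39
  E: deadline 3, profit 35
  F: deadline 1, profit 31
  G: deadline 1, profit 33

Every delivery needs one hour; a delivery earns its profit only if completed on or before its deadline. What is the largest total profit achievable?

Profit order: B=50 C=49 D=39 E=35 G=33 F=31 A=12
Assign: B→slot 2, C→slot 1, D skipped, E→slot 3, G skipped, F skipped, A skipped.
Slots: [1:C] [2:B] [3:E]
Profit = 49 + 50 + 35 = 134

134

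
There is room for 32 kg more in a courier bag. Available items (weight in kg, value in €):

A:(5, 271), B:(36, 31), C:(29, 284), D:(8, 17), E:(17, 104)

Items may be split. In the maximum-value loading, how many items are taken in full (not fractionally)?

1

Ratios (sorted): A 54.20, C 9.79, E 6.12, D 2.12, B 0.86
take A (5 @ 271); take 27/29 of C → 264.41. Capacity used 32/32.
1 item(s) taken whole; one partial (take 27/29 of C).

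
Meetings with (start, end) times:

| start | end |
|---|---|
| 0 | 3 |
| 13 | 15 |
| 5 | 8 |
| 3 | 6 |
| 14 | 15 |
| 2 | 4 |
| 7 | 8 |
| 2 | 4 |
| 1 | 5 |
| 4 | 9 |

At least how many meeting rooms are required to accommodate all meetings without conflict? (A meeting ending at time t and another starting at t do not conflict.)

4

Events (time:±→running): 0:+→1 1:+→2 2:+→3 2:+→4 … peak 4.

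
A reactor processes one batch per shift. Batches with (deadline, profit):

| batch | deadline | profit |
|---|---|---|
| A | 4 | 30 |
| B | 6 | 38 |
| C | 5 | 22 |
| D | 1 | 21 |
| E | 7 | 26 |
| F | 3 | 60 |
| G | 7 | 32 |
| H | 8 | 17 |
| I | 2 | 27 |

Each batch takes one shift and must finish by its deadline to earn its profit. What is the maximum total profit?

Profit order: F=60 B=38 G=32 A=30 I=27 E=26 C=22 D=21 H=17
Assign: F→slot 3, B→slot 6, G→slot 7, A→slot 4, I→slot 2, E→slot 5, C→slot 1, D skipped, H→slot 8.
Slots: [1:C] [2:I] [3:F] [4:A] [5:E] [6:B] [7:G] [8:H]
Profit = 22 + 27 + 60 + 30 + 26 + 38 + 32 + 17 = 252

252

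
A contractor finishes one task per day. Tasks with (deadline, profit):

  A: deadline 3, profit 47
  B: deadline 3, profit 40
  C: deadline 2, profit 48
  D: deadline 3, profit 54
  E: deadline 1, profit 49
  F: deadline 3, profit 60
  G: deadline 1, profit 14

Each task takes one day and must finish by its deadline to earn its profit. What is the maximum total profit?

Take jobs in profit order; each goes to the latest open slot no later than its deadline.
Profit order: F=60 D=54 E=49 C=48 A=47 B=40 G=14
Assign: F→slot 3, D→slot 2, E→slot 1, C skipped, A skipped, B skipped, G skipped.
Slots: [1:E] [2:D] [3:F]
Profit = 49 + 54 + 60 = 163

163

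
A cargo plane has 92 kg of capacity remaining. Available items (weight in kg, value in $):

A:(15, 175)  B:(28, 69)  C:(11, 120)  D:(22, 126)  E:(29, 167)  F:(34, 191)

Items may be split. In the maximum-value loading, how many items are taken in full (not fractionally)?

Greedy by value/weight ratio, highest first.
Order: A (175/15=11.67) > C (120/11=10.91) > E (167/29=5.76) > D (126/22=5.73) > F (191/34=5.62) > B (69/28=2.46)
Fill: take A (15 @ 175) → take C (11 @ 120) → take E (29 @ 167) → take D (22 @ 126) → take 15/34 of F → 84.26; 92/92 used.
4 item(s) taken whole; one partial (take 15/34 of F).

4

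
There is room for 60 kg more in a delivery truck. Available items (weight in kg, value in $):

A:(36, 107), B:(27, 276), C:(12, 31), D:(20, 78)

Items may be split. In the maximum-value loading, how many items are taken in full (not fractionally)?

Ratios (sorted): B 10.22, D 3.90, A 2.97, C 2.58
take B (27 @ 276); take D (20 @ 78); take 13/36 of A → 38.64. Capacity used 60/60.
2 item(s) taken whole; one partial (take 13/36 of A).

2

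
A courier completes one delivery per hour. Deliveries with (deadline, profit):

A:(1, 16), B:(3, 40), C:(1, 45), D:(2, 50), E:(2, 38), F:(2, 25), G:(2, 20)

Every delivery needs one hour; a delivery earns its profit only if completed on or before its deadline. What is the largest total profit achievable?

135

Sort by profit descending; place each in the latest free slot ≤ its deadline.
Profit order: D=50 C=45 B=40 E=38 F=25 G=20 A=16
Assign: D→slot 2, C→slot 1, B→slot 3, E skipped, F skipped, G skipped, A skipped.
Slots: [1:C] [2:D] [3:B]
Profit = 45 + 50 + 40 = 135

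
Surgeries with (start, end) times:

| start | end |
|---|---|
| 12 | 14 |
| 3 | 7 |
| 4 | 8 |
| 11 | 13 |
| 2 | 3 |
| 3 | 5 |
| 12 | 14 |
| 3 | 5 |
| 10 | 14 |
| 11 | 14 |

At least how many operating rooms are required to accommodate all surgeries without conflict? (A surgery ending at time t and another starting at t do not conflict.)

starts: [2, 3, 3, 3, 4, 10, 11, 11, 12, 12]
ends:   [3, 5, 5, 7, 8, 13, 14, 14, 14, 14]
s2→1 e3→0 s3→1 s3→2 s3→3 s4→4 e5→3 e5→2 e7→1 e8→0 s10→1 s11→2 s11→3 s12→4 s12→5  — peak 5.

5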